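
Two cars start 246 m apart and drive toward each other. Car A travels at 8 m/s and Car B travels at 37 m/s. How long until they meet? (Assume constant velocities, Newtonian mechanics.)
Combined speed: v_combined = 8 + 37 = 45 m/s
Time to meet: t = d/45 = 246/45 = 5.47 s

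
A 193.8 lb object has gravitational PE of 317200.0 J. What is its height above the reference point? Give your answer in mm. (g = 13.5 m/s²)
PE = mgh → h = PE/(mg) = 3.172e+05 J / (87.91 kg × 13.5 m/s²) = 267.3 m = 267300.0 mm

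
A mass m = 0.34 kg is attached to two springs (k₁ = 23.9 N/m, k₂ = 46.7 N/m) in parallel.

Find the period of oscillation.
k_eq = k₁+k₂ = 70.6 N/m
T = 2π√(m/k_eq) = 2π√(0.34/70.6) = 0.436 s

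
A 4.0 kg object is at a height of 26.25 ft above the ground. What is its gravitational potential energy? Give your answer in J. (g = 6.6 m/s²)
PE = mgh = 4 kg × 6.6 m/s² × 8.001 m = 211.2 J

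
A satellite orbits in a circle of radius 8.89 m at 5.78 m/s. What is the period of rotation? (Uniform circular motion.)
T = 2πr/v = 2π×8.89/5.78 = 9.66 s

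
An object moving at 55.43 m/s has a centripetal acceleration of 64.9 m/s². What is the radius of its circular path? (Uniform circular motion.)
r = v²/a_c = 55.43²/64.9 = 47.34 m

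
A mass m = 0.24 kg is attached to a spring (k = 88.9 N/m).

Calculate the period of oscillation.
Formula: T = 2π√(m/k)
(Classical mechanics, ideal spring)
T = 2π√(m/k) = 2π√(0.24/88.9) = 0.3265 s; f = 1/T = 3.063 Hz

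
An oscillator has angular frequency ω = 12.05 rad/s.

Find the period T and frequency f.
T = 2π/ω = 2π/12.05 = 0.5214 s; f = ω/2π = 1.918 Hz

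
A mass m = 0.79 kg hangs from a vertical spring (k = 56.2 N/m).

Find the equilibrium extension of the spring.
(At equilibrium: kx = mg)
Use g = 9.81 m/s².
x_eq = mg/k = 0.79×9.81/56.2 = 0.1379 m = 13.79 cm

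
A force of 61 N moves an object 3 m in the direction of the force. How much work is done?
W = Fd = 61×3 = 183.0 J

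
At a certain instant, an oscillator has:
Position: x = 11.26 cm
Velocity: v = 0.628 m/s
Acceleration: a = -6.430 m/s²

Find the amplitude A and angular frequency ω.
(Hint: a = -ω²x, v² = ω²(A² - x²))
a = −ω²x → ω = √(|a|/x) = √(6.43/0.1126) = 7.557 rad/s
v² = ω²(A² − x²) → A = √(x² + v²/ω²) = √(0.1126² + 0.628²/7.557²) = 0.1399 m = 13.99 cm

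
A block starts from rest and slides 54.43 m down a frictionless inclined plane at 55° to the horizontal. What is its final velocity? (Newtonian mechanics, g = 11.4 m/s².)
a = g sin(θ) = 11.4 × sin(55°) = 9.34 m/s²
v = √(2ad) = √(2 × 9.34 × 54.43) = 31.88 m/s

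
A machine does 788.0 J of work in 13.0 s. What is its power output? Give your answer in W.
P = W/t = 788 J / 13 s = 60.62 W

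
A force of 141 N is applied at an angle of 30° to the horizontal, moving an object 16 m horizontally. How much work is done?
W = Fd cosθ = 141×16×cos(30°) = 1953.8 J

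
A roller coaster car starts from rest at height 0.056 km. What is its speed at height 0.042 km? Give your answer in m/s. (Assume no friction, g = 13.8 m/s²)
mgh₁ = ½mv₂² + mgh₂ → v₂ = √(2g(h₁−h₂)) = √(2×13.8×(56−42)) = 19.66 m/s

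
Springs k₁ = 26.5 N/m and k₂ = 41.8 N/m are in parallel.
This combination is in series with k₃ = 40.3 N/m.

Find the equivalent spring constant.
k₁₂ = k₁ + k₂ = 68.3 N/m (parallel)
1/k_eq = 1/k₁₂ + 1/k₃ → k_eq = 25.35 N/m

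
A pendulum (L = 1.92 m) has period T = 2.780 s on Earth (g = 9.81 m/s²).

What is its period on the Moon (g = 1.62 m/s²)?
T = 2π√(L/g), so T_moon/T_earth = √(g_earth/g_moon)
T_moon = 2π√(1.92/1.62) = 6.84 s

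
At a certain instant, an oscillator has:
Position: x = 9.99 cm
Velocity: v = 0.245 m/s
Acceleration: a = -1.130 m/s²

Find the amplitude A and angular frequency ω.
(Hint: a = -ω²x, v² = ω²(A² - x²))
a = −ω²x → ω = √(|a|/x) = √(1.13/0.0999) = 3.363 rad/s
v² = ω²(A² − x²) → A = √(x² + v²/ω²) = √(0.0999² + 0.245²/3.363²) = 0.1236 m = 12.36 cm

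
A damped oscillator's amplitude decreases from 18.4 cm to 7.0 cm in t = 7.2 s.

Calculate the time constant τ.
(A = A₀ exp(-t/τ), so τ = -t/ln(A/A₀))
A/A₀ = 7.0/18.4 = 0.3804; ln(A/A₀) = -0.9664
τ = −t/ln(A/A₀) = −7.2/-0.9664 = 7.45 s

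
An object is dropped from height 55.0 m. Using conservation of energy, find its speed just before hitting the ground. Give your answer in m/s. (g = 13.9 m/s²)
mgh = ½mv² → v = √(2gh) = √(2×13.9×55) = 39.1 m/s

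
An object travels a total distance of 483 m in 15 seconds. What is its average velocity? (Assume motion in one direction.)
v_avg = Δd / Δt = 483 / 15 = 32.2 m/s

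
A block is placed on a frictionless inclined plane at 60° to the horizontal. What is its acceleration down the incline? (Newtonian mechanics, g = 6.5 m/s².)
a = g sin(θ) = 6.5 × sin(60°) = 6.5 × 0.866 = 5.63 m/s²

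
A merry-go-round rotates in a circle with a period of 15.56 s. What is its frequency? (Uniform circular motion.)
f = 1/T = 1/15.56 = 0.0643 Hz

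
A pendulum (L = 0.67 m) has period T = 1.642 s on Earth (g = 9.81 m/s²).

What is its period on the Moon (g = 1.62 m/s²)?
T = 2π√(L/g), so T_moon/T_earth = √(g_earth/g_moon)
T_moon = 2π√(0.67/1.62) = 4.041 s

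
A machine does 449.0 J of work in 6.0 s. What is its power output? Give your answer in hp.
P = W/t = 449 J / 6 s = 74.83 W = 0.1004 hp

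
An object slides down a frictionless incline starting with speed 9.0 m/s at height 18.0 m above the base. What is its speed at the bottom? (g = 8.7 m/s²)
½mv₀² + mgh = ½mv² → v = √(v₀² + 2gh) = √(9² + 2×8.7×18) = 19.85 m/s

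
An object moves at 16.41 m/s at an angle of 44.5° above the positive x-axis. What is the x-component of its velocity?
vₓ = v cos(θ) = 16.41 × cos(44.5°) = 11.7 m/s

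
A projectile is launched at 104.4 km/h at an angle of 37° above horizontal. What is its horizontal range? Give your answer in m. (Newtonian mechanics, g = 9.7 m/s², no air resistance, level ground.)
R = v₀² sin(2θ) / g (with unit conversion) = 83.34 m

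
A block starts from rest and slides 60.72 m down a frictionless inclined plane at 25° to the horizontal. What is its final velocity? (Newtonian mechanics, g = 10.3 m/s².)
a = g sin(θ) = 10.3 × sin(25°) = 4.35 m/s²
v = √(2ad) = √(2 × 4.35 × 60.72) = 22.99 m/s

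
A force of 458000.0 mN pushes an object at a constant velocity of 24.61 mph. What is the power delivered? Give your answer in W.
P = Fv = 458 N × 11 m/s = 5039 W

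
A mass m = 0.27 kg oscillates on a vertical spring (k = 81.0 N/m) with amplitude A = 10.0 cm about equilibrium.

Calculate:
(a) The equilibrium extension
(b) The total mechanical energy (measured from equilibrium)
x_eq = mg/k = 0.27×9.81/81.0 = 0.0327 m = 3.27 cm
E = ½kA² = ½×81.0×(0.1)² = 0.405 J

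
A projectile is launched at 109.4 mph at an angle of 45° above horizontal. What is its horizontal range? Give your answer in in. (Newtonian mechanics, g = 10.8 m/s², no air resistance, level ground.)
R = v₀² sin(2θ) / g (with unit conversion) = 8719.0 in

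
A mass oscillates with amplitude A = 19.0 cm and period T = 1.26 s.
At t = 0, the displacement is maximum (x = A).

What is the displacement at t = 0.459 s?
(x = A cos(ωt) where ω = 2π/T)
ω = 2π/T = 2π/1.26 = 4.987 rad/s
x = A cos(ωt) = 19.0×cos(4.987×0.459) = -12.5 cm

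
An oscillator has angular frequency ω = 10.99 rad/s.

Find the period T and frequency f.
T = 2π/ω = 2π/10.99 = 0.5717 s; f = ω/2π = 1.749 Hz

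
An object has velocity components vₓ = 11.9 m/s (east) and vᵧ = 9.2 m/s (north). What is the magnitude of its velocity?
|v| = √(vₓ² + vᵧ²) = √(11.9² + 9.2²) = √(226.25) = 15.04 m/s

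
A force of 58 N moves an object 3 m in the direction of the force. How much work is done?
W = Fd = 58×3 = 174.0 J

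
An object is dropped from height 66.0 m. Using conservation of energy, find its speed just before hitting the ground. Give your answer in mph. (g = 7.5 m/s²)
mgh = ½mv² → v = √(2gh) = √(2×7.5×66) = 31.46 m/s = 70.38 mph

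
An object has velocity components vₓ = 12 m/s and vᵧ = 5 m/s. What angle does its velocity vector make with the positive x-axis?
θ = arctan(vᵧ/vₓ) = arctan(5/12) = 22.62°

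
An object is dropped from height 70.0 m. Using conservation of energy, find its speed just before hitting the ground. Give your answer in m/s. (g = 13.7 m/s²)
mgh = ½mv² → v = √(2gh) = √(2×13.7×70) = 43.79 m/s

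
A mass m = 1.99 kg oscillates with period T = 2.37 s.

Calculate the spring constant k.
T = 2π√(m/k) → k = m(2π/T)² = 1.99×(2π/2.37)² = 13.99 N/m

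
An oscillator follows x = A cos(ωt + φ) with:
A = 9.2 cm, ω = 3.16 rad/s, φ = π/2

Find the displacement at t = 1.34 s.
x = A cos(ωt + φ) = 9.2×cos(3.16×1.34 + π/2) = 8.169 cm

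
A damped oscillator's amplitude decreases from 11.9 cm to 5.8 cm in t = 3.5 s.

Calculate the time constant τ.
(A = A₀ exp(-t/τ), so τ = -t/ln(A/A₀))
A/A₀ = 5.8/11.9 = 0.4874; ln(A/A₀) = -0.7187
τ = −t/ln(A/A₀) = −3.5/-0.7187 = 4.87 s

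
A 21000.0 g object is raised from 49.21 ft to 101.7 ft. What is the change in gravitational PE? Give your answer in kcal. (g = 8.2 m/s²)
ΔPE = mg(h₂ − h₁) = 21 kg × 8.2 m/s² × (31 − 15) m = 2755 J = 0.6585 kcal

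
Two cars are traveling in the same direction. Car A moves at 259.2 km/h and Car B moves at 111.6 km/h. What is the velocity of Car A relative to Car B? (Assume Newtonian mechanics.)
v_rel = v_A - v_B = 259.2 - 111.6 = 147.6 km/h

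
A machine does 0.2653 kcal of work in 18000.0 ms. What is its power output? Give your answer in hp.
P = W/t = 1110 J / 18 s = 61.67 W = 0.0827 hp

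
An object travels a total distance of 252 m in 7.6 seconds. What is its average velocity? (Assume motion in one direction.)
v_avg = Δd / Δt = 252 / 7.6 = 33.16 m/s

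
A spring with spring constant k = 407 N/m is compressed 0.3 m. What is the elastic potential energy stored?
PE = ½kx² = ½×407×0.3² = 18.31 J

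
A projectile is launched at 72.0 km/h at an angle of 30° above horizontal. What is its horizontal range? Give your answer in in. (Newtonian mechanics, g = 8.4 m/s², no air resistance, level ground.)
R = v₀² sin(2θ) / g (with unit conversion) = 1624.0 in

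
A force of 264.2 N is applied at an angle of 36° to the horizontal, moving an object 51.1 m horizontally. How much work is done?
W = Fd cosθ = 264.2×51.1×cos(36°) = 10922.0 J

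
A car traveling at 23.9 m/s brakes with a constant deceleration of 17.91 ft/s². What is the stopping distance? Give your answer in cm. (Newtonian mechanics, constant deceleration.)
d = v₀² / (2a) (with unit conversion) = 5232.0 cm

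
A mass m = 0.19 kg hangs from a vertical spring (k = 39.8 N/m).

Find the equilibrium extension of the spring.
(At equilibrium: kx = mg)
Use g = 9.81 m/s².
x_eq = mg/k = 0.19×9.81/39.8 = 0.04683 m = 4.683 cm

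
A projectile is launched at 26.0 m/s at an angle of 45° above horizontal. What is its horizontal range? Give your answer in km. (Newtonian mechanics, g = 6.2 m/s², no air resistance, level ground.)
R = v₀² sin(2θ) / g (with unit conversion) = 0.109 km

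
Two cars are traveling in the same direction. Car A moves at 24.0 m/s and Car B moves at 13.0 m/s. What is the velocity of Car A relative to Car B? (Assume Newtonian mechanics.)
v_rel = v_A - v_B = 24.0 - 13.0 = 11.0 m/s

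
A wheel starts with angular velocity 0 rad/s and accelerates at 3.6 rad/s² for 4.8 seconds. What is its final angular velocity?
ω = ω₀ + αt = 0 + 3.6 × 4.8 = 17.28 rad/s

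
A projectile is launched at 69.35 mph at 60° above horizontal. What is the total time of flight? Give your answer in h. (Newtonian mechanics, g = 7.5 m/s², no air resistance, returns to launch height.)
T = 2v₀sin(θ)/g (with unit conversion) = 0.001989 h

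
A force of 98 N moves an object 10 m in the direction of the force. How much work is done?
W = Fd = 98×10 = 980.0 J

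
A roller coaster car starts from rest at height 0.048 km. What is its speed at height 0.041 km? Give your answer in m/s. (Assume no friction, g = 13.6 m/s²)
mgh₁ = ½mv₂² + mgh₂ → v₂ = √(2g(h₁−h₂)) = √(2×13.6×(48−41)) = 13.8 m/s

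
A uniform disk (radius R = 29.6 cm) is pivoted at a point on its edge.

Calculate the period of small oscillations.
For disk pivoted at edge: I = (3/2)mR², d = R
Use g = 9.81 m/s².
I/m = (3/2)R² = 0.1314 m²; d = R = 0.296 m
T = 2π√((3/2)R²/(gR)) = 2π√(3R/(2g)) = 1.337 s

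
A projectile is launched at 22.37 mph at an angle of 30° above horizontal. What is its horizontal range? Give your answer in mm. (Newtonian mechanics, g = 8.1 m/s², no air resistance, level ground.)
R = v₀² sin(2θ) / g (with unit conversion) = 10690.0 mm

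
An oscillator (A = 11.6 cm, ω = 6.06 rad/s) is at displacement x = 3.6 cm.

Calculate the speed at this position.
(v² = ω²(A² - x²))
v = ω√(A² − x²) = 6.06×√(0.116² − 0.036²) = 0.6683 m/s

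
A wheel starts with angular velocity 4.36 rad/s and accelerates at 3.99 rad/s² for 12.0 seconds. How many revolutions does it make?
θ = ω₀t + ½αt² = 4.36×12.0 + ½×3.99×12.0² = 339.6 rad
Revolutions = θ/(2π) = 339.6/(2π) = 54.05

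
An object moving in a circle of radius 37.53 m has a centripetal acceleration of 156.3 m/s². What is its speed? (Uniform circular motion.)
v = √(a_c × r) = √(156.3 × 37.53) = 76.59 m/s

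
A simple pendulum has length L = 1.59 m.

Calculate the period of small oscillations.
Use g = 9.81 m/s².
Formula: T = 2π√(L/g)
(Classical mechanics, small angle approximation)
T = 2π√(L/g) = 2π√(1.59/9.81) = 2.53 s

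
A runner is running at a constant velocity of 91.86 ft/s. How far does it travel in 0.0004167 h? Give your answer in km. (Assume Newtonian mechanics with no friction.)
d = vt (with unit conversion) = 0.042 km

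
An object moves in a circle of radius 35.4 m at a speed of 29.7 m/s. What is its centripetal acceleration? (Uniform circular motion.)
a_c = v²/r = 29.7²/35.4 = 882.09/35.4 = 24.92 m/s²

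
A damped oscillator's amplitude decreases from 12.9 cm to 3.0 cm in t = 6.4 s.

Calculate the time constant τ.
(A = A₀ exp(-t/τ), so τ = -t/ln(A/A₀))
A/A₀ = 3.0/12.9 = 0.2326; ln(A/A₀) = -1.459
τ = −t/ln(A/A₀) = −6.4/-1.459 = 4.388 s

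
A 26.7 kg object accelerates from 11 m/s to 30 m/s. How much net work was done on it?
W_net = ΔKE = ½m(v₂² − v₁²) = ½×26.7×(30² − 11²) = 10399.65 J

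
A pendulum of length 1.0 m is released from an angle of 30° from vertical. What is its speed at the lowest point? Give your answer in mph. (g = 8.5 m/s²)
h = L(1 − cosθ) = 1.0×(1 − cos30°) = 0.134 m
v = √(2gh) = √(2×8.5×0.134) = 1.509 m/s = 3.376 mph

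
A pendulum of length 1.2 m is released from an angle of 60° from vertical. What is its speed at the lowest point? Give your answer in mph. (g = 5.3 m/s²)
h = L(1 − cosθ) = 1.2×(1 − cos60°) = 0.6 m
v = √(2gh) = √(2×5.3×0.6) = 2.522 m/s = 5.641 mph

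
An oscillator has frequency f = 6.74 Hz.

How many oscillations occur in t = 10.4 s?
n = f×t = 6.74×10.4 = 70.1 oscillations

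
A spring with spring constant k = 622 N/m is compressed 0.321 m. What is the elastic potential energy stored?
PE = ½kx² = ½×622×0.321² = 32.05 J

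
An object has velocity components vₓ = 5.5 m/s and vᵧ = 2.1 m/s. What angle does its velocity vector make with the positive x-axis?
θ = arctan(vᵧ/vₓ) = arctan(2.1/5.5) = 20.9°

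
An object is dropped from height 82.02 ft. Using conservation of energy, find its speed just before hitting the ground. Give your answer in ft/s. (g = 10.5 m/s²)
mgh = ½mv² → v = √(2gh) = √(2×10.5×25) = 22.91 m/s = 75.17 ft/s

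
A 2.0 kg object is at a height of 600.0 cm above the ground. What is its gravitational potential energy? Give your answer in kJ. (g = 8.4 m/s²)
PE = mgh = 2 kg × 8.4 m/s² × 6 m = 100.8 J = 0.1008 kJ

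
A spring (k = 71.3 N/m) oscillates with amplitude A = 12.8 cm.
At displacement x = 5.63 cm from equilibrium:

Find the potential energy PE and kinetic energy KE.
E_total = ½kA² = ½×71.3×(0.128)² = 0.5841 J
PE = ½kx² = ½×71.3×(0.0563)² = 0.113 J
KE = E_total − PE = 0.4711 J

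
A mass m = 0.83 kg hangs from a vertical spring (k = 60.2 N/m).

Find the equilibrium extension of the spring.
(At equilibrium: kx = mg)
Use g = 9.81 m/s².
x_eq = mg/k = 0.83×9.81/60.2 = 0.1353 m = 13.53 cm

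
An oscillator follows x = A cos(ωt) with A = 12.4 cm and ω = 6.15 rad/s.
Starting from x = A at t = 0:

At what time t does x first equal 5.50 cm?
cos(ωt) = x/A = 5.5/12.4 = 0.4435
ωt = arccos(0.4435) = 1.111 rad
t = 1.111/6.15 = 0.1807 s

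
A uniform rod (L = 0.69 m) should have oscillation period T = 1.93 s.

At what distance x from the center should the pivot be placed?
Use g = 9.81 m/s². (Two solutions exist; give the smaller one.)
T = 2π√((L²/12 + x²)/(gx)). Let c = T²g/(4π²) = 0.9256.
x² − cx + L²/12 = 0 → x = (c − √(c² − L²/3))/2 = 0.04506 m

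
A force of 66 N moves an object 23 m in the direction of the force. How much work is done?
W = Fd = 66×23 = 1518.0 J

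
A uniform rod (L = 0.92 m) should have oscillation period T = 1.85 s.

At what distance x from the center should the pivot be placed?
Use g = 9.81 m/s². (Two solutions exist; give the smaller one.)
T = 2π√((L²/12 + x²)/(gx)). Let c = T²g/(4π²) = 0.8505.
x² − cx + L²/12 = 0 → x = (c − √(c² − L²/3))/2 = 0.09314 m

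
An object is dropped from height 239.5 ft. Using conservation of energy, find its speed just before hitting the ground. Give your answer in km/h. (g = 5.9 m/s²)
mgh = ½mv² → v = √(2gh) = √(2×5.9×73) = 29.35 m/s = 105.7 km/h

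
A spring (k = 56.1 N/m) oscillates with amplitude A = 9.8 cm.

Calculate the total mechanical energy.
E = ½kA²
E = ½kA² = ½×56.1×(0.098)² = 0.2694 J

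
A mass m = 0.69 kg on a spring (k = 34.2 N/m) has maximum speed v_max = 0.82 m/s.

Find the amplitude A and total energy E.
½mv²_max = ½kA² → A = v_max√(m/k) = 0.82×√(0.69/34.2) = 0.1165 m = 11.65 cm
E = ½mv²_max = ½×0.69×0.82² = 0.232 J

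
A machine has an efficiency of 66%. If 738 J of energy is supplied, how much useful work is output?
W_out = η × W_in = 0.66 × 738 = 487.08 J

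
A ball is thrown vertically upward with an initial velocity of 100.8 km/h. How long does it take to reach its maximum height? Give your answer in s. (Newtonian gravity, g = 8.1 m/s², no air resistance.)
t_up = v₀/g (with unit conversion) = 3.457 s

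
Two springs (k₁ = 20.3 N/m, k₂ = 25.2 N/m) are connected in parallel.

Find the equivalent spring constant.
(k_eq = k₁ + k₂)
k_eq = k₁ + k₂ = 20.3 + 25.2 = 45.5 N/m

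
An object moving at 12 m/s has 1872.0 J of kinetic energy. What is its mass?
KE = ½mv² → m = 2KE/v² = 2×1872.0/12² = 26.0 kg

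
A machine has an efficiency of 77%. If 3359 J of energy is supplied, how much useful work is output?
W_out = η × W_in = 0.77 × 3359 = 2586.4 J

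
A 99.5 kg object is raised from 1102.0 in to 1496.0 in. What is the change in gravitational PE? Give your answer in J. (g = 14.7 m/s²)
ΔPE = mg(h₂ − h₁) = 99.5 kg × 14.7 m/s² × (38 − 27.99) m = 1.464e+04 J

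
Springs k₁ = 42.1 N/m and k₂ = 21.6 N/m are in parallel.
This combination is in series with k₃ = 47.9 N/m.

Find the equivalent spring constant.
k₁₂ = k₁ + k₂ = 63.7 N/m (parallel)
1/k_eq = 1/k₁₂ + 1/k₃ → k_eq = 27.34 N/m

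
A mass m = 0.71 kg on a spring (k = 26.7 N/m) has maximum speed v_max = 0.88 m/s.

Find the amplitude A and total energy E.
½mv²_max = ½kA² → A = v_max√(m/k) = 0.88×√(0.71/26.7) = 0.1435 m = 14.35 cm
E = ½mv²_max = ½×0.71×0.88² = 0.2749 J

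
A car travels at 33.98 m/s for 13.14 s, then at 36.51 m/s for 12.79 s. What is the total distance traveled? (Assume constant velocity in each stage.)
d₁ = v₁t₁ = 33.98 × 13.14 = 446.497 m
d₂ = v₂t₂ = 36.51 × 12.79 = 466.963 m
d_total = 446.497 + 466.963 = 913.46 m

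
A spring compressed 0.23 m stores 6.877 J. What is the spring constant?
PE = ½kx² → k = 2PE/x² = 2×6.877/0.23² = 260.0 N/m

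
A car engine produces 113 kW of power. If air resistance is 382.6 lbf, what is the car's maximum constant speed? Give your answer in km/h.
P = Fv → v = P/F = 113000 W / 1702 N = 66.4 m/s = 239.0 km/h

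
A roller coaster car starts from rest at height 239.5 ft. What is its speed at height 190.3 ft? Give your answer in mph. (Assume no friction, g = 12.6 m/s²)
mgh₁ = ½mv₂² + mgh₂ → v₂ = √(2g(h₁−h₂)) = √(2×12.6×(73−58)) = 19.44 m/s = 43.49 mph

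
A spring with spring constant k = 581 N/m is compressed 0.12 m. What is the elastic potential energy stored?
PE = ½kx² = ½×581×0.12² = 4.183 J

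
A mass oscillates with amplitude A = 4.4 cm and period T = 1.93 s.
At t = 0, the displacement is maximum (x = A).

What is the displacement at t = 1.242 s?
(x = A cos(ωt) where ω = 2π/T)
ω = 2π/T = 2π/1.93 = 3.256 rad/s
x = A cos(ωt) = 4.4×cos(3.256×1.242) = -2.729 cm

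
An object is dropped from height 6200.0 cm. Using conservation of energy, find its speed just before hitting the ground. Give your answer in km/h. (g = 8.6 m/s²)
mgh = ½mv² → v = √(2gh) = √(2×8.6×62) = 32.66 m/s = 117.6 km/h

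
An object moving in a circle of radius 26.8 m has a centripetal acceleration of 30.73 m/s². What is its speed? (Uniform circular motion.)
v = √(a_c × r) = √(30.73 × 26.8) = 28.7 m/s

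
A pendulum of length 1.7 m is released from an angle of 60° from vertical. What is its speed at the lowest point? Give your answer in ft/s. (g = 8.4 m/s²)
h = L(1 − cosθ) = 1.7×(1 − cos60°) = 0.85 m
v = √(2gh) = √(2×8.4×0.85) = 3.779 m/s = 12.4 ft/s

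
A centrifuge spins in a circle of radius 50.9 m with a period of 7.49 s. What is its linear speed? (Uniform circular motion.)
v = 2πr/T = 2π×50.9/7.49 = 42.7 m/s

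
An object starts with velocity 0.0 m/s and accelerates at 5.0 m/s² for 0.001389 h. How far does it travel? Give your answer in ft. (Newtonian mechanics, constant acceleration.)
d = v₀t + ½at² (with unit conversion) = 205.1 ft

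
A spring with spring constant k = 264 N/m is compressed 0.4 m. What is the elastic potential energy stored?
PE = ½kx² = ½×264×0.4² = 21.12 J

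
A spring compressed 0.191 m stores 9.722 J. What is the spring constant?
PE = ½kx² → k = 2PE/x² = 2×9.722/0.191² = 533.0 N/m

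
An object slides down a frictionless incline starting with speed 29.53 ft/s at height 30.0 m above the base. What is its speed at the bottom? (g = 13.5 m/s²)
½mv₀² + mgh = ½mv² → v = √(v₀² + 2gh) = √(9.001² + 2×13.5×30) = 29.85 m/s = 97.93 ft/s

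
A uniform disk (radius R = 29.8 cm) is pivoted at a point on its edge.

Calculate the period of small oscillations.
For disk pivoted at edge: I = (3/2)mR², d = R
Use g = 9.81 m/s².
I/m = (3/2)R² = 0.1332 m²; d = R = 0.298 m
T = 2π√((3/2)R²/(gR)) = 2π√(3R/(2g)) = 1.341 s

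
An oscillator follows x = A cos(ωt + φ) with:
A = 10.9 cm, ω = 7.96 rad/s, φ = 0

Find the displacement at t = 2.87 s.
x = A cos(ωt + φ) = 10.9×cos(7.96×2.87 + 0) = -7.161 cm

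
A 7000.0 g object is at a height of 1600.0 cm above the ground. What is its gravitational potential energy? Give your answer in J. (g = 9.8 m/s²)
PE = mgh = 7 kg × 9.8 m/s² × 16 m = 1098 J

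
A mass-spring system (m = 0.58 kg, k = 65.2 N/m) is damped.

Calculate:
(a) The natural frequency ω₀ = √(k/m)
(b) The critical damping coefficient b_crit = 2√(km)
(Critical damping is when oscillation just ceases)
ω₀ = √(k/m) = √(65.2/0.58) = 10.6 rad/s
b_crit = 2√(km) = 2√(65.2×0.58) = 12.3 kg/s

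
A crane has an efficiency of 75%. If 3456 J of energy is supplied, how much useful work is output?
W_out = η × W_in = 0.75 × 3456 = 2592.0 J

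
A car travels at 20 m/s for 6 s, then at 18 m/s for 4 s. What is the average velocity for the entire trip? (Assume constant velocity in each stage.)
d₁ = v₁t₁ = 20 × 6 = 120 m
d₂ = v₂t₂ = 18 × 4 = 72 m
d_total = 192 m, t_total = 10 s
v_avg = d_total/t_total = 192/10 = 19.2 m/s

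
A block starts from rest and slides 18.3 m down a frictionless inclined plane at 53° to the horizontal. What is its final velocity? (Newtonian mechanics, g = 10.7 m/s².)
a = g sin(θ) = 10.7 × sin(53°) = 8.55 m/s²
v = √(2ad) = √(2 × 8.55 × 18.3) = 17.69 m/s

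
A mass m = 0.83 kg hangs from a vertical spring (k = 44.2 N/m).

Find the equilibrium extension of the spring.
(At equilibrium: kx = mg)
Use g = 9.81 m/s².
x_eq = mg/k = 0.83×9.81/44.2 = 0.1842 m = 18.42 cm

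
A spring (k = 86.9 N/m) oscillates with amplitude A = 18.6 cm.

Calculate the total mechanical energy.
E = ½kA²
E = ½kA² = ½×86.9×(0.186)² = 1.503 J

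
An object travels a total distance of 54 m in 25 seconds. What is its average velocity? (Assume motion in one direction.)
v_avg = Δd / Δt = 54 / 25 = 2.16 m/s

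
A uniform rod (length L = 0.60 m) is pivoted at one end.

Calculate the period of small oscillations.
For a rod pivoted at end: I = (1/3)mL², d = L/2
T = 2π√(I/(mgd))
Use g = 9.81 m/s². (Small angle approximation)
I/m = (1/3)L² = 0.12 m²; d = L/2 = 0.3 m
T = 2π√(I/(mgd)) = 2π√(0.12/(9.81×0.3)) = 1.269 s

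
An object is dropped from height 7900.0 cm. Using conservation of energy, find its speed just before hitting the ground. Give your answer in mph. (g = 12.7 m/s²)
mgh = ½mv² → v = √(2gh) = √(2×12.7×79) = 44.8 m/s = 100.2 mph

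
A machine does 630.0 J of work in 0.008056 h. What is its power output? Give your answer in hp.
P = W/t = 630 J / 29 s = 21.72 W = 0.02913 hp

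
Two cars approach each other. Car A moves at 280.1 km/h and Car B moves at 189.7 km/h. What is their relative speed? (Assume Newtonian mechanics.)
v_rel = v_A + v_B = 280.1 + 189.7 = 469.8 km/h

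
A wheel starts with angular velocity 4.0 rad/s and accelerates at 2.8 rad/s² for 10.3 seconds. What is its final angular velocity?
ω = ω₀ + αt = 4.0 + 2.8 × 10.3 = 32.84 rad/s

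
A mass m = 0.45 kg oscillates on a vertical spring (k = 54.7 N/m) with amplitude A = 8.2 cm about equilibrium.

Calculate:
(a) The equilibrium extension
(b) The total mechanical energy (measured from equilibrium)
x_eq = mg/k = 0.45×9.81/54.7 = 0.0807 m = 8.07 cm
E = ½kA² = ½×54.7×(0.082)² = 0.1839 J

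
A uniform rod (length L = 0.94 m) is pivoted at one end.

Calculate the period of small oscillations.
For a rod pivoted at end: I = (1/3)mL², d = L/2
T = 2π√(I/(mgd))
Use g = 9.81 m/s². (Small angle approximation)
I/m = (1/3)L² = 0.2945 m²; d = L/2 = 0.47 m
T = 2π√(I/(mgd)) = 2π√(0.2945/(9.81×0.47)) = 1.588 s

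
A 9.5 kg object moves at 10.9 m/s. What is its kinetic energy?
KE = ½mv² = ½×9.5×10.9² = 564.3475 J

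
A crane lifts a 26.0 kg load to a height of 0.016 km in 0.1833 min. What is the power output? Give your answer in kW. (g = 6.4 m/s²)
W = mgh = 26×6.4×16 = 2662 J
P = W/t = 2662/11 = 242.1 W = 0.2421 kW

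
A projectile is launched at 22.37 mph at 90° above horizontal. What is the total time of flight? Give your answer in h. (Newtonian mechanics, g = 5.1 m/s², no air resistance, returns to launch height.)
T = 2v₀sin(θ)/g (with unit conversion) = 0.001089 h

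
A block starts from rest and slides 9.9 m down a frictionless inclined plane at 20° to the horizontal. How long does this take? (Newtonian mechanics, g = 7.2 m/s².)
a = g sin(θ) = 7.2 × sin(20°) = 2.46 m/s²
t = √(2d/a) = √(2 × 9.9 / 2.46) = 2.84 s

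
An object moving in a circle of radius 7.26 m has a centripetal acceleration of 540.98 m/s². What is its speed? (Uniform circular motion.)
v = √(a_c × r) = √(540.98 × 7.26) = 62.67 m/s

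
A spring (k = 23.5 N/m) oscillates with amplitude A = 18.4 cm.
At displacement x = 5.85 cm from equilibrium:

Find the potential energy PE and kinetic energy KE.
E_total = ½kA² = ½×23.5×(0.184)² = 0.3978 J
PE = ½kx² = ½×23.5×(0.0585)² = 0.04021 J
KE = E_total − PE = 0.3576 J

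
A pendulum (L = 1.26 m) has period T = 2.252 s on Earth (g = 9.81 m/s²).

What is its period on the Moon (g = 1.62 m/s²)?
T = 2π√(L/g), so T_moon/T_earth = √(g_earth/g_moon)
T_moon = 2π√(1.26/1.62) = 5.541 s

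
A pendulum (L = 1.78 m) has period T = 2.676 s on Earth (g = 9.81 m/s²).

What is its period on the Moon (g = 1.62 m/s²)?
T = 2π√(L/g), so T_moon/T_earth = √(g_earth/g_moon)
T_moon = 2π√(1.78/1.62) = 6.586 s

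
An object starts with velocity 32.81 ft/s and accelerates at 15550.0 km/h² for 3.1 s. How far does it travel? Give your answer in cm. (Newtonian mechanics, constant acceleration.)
d = v₀t + ½at² (with unit conversion) = 3677.0 cm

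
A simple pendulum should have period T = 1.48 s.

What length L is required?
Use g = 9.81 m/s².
T = 2π√(L/g) → L = g(T/2π)² = 9.81×(1.48/2π)² = 0.5443 m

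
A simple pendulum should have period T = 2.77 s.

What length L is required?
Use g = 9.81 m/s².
T = 2π√(L/g) → L = g(T/2π)² = 9.81×(2.77/2π)² = 1.907 m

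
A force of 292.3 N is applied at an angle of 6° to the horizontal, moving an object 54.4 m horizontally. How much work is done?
W = Fd cosθ = 292.3×54.4×cos(6°) = 15814.0 J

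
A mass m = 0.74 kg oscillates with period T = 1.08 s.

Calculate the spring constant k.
T = 2π√(m/k) → k = m(2π/T)² = 0.74×(2π/1.08)² = 25.05 N/m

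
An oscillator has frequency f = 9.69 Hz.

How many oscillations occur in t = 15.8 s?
n = f×t = 9.69×15.8 = 153.1 oscillations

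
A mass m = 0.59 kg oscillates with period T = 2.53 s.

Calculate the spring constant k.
T = 2π√(m/k) → k = m(2π/T)² = 0.59×(2π/2.53)² = 3.639 N/m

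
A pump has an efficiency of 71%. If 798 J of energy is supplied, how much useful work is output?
W_out = η × W_in = 0.71 × 798 = 566.58 J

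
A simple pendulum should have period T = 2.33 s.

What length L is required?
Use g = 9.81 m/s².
T = 2π√(L/g) → L = g(T/2π)² = 9.81×(2.33/2π)² = 1.349 m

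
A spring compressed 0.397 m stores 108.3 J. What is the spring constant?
PE = ½kx² → k = 2PE/x² = 2×108.3/0.397² = 1374.0 N/m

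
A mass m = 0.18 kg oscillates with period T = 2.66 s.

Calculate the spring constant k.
T = 2π√(m/k) → k = m(2π/T)² = 0.18×(2π/2.66)² = 1.004 N/m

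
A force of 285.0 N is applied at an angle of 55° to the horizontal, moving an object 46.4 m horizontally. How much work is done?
W = Fd cosθ = 285.0×46.4×cos(55°) = 7585.0 J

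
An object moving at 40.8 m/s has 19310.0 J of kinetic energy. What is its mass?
KE = ½mv² → m = 2KE/v² = 2×19310.0/40.8² = 23.2 kg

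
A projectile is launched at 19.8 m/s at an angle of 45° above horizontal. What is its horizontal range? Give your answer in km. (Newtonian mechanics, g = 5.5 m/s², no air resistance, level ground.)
R = v₀² sin(2θ) / g (with unit conversion) = 0.07128 km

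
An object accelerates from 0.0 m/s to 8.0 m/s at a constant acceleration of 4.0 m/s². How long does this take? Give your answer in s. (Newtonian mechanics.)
t = (v - v₀)/a = 2.0 s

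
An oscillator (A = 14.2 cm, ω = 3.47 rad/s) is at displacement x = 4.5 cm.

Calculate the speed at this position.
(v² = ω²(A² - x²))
v = ω√(A² − x²) = 3.47×√(0.142² − 0.045²) = 0.4673 m/s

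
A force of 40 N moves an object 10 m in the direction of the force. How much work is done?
W = Fd = 40×10 = 400.0 J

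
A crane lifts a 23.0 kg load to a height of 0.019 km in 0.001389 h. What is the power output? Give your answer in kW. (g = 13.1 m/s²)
W = mgh = 23×13.1×19 = 5725 J
P = W/t = 5725/5 = 1145 W = 1.145 kW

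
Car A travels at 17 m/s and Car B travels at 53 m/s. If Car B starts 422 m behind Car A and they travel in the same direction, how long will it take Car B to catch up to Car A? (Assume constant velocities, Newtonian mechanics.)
Relative speed: v_rel = 53 - 17 = 36 m/s
Time to catch: t = d₀/v_rel = 422/36 = 11.72 s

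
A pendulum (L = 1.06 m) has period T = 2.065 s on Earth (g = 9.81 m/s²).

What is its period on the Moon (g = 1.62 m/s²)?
T = 2π√(L/g), so T_moon/T_earth = √(g_earth/g_moon)
T_moon = 2π√(1.06/1.62) = 5.082 s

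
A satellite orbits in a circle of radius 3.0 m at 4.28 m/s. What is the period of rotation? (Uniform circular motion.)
T = 2πr/v = 2π×3.0/4.28 = 4.4 s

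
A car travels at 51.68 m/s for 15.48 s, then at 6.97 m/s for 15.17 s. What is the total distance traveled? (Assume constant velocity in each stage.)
d₁ = v₁t₁ = 51.68 × 15.48 = 800.006 m
d₂ = v₂t₂ = 6.97 × 15.17 = 105.735 m
d_total = 800.006 + 105.735 = 905.74 m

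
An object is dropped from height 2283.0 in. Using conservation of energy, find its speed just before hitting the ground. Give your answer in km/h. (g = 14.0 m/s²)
mgh = ½mv² → v = √(2gh) = √(2×14.0×57.99) = 40.29 m/s = 145.1 km/h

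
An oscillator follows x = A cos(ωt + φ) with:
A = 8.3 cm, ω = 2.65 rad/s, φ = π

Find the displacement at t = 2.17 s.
x = A cos(ωt + φ) = 8.3×cos(2.65×2.17 + π) = -7.15 cm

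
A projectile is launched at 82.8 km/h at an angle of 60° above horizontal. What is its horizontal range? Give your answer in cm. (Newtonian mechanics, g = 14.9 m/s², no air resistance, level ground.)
R = v₀² sin(2θ) / g (with unit conversion) = 3075.0 cm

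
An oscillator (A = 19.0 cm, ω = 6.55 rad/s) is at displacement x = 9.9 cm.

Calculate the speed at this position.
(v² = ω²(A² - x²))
v = ω√(A² − x²) = 6.55×√(0.19² − 0.099²) = 1.062 m/s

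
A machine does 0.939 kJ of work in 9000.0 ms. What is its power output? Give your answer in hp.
P = W/t = 939 J / 9 s = 104.3 W = 0.1399 hp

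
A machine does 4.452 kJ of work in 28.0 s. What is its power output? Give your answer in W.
P = W/t = 4452 J / 28 s = 159 W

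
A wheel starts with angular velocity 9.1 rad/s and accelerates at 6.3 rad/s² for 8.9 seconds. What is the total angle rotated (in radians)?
θ = ω₀t + ½αt² = 9.1×8.9 + ½×6.3×8.9² = 330.5 rad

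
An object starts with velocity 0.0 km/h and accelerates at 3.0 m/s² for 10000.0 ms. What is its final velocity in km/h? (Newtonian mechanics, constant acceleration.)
v = v₀ + at (with unit conversion) = 108.0 km/h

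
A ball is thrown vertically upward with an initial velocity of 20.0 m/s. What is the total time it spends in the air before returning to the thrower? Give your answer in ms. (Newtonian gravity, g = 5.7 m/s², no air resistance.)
t_total = 2v₀/g (with unit conversion) = 7018.0 ms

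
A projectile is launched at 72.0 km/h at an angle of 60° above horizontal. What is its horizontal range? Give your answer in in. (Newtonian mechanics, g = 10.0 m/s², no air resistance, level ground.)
R = v₀² sin(2θ) / g (with unit conversion) = 1364.0 in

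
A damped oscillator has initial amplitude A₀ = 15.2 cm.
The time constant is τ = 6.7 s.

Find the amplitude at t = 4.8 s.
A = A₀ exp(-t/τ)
A = A₀ exp(−t/τ) = 15.2×exp(−4.8/6.7) = 7.425 cm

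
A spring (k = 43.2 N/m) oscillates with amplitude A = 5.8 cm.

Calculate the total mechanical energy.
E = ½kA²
E = ½kA² = ½×43.2×(0.058)² = 0.07266 J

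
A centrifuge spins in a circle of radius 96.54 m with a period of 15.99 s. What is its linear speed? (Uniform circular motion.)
v = 2πr/T = 2π×96.54/15.99 = 37.93 m/s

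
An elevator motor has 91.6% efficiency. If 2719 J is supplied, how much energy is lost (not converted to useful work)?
W_out = η × W_in = 0.916×2719 = 2490.6 J
W_lost = W_in − W_out = 2719 − 2490.6 = 228.4 J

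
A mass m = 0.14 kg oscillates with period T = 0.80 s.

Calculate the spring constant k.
T = 2π√(m/k) → k = m(2π/T)² = 0.14×(2π/0.8)² = 8.636 N/m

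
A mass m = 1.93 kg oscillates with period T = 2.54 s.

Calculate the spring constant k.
T = 2π√(m/k) → k = m(2π/T)² = 1.93×(2π/2.54)² = 11.81 N/m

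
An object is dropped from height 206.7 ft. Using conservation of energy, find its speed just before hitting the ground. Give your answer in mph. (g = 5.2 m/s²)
mgh = ½mv² → v = √(2gh) = √(2×5.2×63) = 25.6 m/s = 57.26 mph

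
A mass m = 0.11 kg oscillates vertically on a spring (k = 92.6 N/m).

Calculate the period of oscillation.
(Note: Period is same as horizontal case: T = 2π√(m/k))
T = 2π√(m/k) = 2π√(0.11/92.6) = 0.2166 s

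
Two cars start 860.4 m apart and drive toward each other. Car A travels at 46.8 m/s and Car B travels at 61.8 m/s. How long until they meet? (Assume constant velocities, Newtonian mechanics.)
Combined speed: v_combined = 46.8 + 61.8 = 108.6 m/s
Time to meet: t = d/108.6 = 860.4/108.6 = 7.92 s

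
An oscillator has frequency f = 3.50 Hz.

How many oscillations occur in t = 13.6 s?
n = f×t = 3.5×13.6 = 47.6 oscillations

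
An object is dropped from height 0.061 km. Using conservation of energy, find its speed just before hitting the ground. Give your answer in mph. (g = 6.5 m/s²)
mgh = ½mv² → v = √(2gh) = √(2×6.5×61) = 28.16 m/s = 62.99 mph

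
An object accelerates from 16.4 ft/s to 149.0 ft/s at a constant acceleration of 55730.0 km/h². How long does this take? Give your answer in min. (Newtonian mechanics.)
t = (v - v₀)/a (with unit conversion) = 0.1566 min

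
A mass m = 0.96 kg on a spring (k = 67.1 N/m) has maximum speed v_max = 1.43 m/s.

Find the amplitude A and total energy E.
½mv²_max = ½kA² → A = v_max√(m/k) = 1.43×√(0.96/67.1) = 0.171 m = 17.1 cm
E = ½mv²_max = ½×0.96×1.43² = 0.9816 J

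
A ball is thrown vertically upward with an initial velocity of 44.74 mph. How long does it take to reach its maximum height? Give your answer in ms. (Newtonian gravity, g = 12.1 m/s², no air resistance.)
t_up = v₀/g (with unit conversion) = 1653.0 ms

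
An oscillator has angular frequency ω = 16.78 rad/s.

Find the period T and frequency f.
T = 2π/ω = 2π/16.78 = 0.3744 s; f = ω/2π = 2.671 Hz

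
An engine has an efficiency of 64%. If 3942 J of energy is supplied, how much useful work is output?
W_out = η × W_in = 0.64 × 3942 = 2522.9 J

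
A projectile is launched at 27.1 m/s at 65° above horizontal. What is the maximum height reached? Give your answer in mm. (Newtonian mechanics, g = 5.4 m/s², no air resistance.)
H = v₀²sin²(θ)/(2g) (with unit conversion) = 55860.0 mm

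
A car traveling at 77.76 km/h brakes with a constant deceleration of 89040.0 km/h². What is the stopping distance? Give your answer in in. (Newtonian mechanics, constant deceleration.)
d = v₀² / (2a) (with unit conversion) = 1337.0 in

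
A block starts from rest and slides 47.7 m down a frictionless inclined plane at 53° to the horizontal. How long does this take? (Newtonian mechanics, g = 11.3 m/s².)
a = g sin(θ) = 11.3 × sin(53°) = 9.02 m/s²
t = √(2d/a) = √(2 × 47.7 / 9.02) = 3.25 s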